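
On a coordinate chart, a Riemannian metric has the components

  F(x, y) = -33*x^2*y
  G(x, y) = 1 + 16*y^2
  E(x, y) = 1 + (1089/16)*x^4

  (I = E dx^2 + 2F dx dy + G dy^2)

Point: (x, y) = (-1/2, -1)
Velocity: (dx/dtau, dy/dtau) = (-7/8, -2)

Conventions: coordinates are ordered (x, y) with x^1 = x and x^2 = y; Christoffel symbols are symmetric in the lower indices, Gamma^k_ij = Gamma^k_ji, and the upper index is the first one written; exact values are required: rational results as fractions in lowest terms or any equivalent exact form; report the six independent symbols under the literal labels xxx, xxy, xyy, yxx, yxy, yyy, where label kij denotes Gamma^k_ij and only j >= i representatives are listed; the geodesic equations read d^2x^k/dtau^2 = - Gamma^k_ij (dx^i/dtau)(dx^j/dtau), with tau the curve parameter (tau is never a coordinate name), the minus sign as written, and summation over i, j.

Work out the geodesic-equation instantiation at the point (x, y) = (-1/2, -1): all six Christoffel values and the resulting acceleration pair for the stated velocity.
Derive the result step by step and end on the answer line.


E = 1345/256, F = 33/4, G = 17 at the point
E_x = -1089/32, E_y = 0, F_x = -33, F_y = -33/4, G_x = 0, G_y = -32
EG - F^2 = 5441/256;  g^inv = (256/5441) * [[17, -33/4], [-33/4, 1345/256]]
first-kind symbols [ij,l] = (1/2)(d_i g_jl + d_j g_il - d_l g_ij): [xx,x] = E_x/2 = -1089/64, [xx,y] = F_x - E_y/2 = -33, [xy,x] = E_y/2 = 0, [xy,y] = G_x/2 = 0, [yy,x] = F_y - G_x/2 = -33/4, [yy,y] = G_y/2 = -16
Gamma^x_ij = (G*[ij,x] - F*[ij,y])/(EG - F^2), Gamma^y_ij = (E*[ij,y] - F*[ij,x])/(EG - F^2)
Gamma_xxx = -4356/5441, Gamma_xxy = 0, Gamma_xyy = -2112/5441, Gamma_yxx = -8448/5441, Gamma_yxy = 0, Gamma_yyy = -4096/5441
d^2x/dtau^2 = -(Gamma_xxx*(-7/8)^2 + 2*Gamma_xxy*(-7/8)*(-2) + Gamma_xyy*(-2)^2) = 188529/87056
d^2y/dtau^2 = -(Gamma_yxx*(-7/8)^2 + 2*Gamma_yxy*(-7/8)*(-2) + Gamma_yyy*(-2)^2) = 22852/5441

Answer: Gamma_xxx = -4356/5441, Gamma_xxy = 0, Gamma_xyy = -2112/5441, Gamma_yxx = -8448/5441, Gamma_yxy = 0, Gamma_yyy = -4096/5441; accelerations (d^2x/dtau^2, d^2y/dtau^2) = (188529/87056, 22852/5441)


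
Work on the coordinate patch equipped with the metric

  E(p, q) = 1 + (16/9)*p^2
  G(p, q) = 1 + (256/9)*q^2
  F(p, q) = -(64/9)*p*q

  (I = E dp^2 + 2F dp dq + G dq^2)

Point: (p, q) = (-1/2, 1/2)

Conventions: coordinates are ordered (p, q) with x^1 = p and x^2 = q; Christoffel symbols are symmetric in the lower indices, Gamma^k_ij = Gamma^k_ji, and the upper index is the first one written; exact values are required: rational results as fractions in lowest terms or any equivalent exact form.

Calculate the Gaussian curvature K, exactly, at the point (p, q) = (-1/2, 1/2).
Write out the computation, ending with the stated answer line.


E = 13/9, F = 16/9, G = 73/9, EG - F^2 = 77/9 at the point
E_p = -16/9, E_q = 0, F_p = -32/9, F_q = 32/9, G_p = 0, G_q = 256/9
E_qq = 0, F_pq = -64/9, G_pp = 0
K follows from Brioschi's formula, (det M1 - det M2)/(EG - F^2)^2.
M1 = [[-E_qq/2 + F_pq - G_pp/2, E_p/2, F_p - E_q/2], [F_q - G_p/2, E, F], [G_q/2, F, G]] = [[-64/9, -8/9, -32/9], [32/9, 13/9, 16/9], [128/9, 16/9, 73/9]]; det M1 = -64/9
M2 = [[0, E_q/2, G_p/2], [E_q/2, E, F], [G_p/2, F, G]] = [[0, 0, 0], [0, 13/9, 16/9], [0, 16/9, 73/9]]; det M2 = 0
det M1 - det M2 = -64/9; K = -64/9 / (77/9)^2 = -576/5929

Answer: K = -576/5929


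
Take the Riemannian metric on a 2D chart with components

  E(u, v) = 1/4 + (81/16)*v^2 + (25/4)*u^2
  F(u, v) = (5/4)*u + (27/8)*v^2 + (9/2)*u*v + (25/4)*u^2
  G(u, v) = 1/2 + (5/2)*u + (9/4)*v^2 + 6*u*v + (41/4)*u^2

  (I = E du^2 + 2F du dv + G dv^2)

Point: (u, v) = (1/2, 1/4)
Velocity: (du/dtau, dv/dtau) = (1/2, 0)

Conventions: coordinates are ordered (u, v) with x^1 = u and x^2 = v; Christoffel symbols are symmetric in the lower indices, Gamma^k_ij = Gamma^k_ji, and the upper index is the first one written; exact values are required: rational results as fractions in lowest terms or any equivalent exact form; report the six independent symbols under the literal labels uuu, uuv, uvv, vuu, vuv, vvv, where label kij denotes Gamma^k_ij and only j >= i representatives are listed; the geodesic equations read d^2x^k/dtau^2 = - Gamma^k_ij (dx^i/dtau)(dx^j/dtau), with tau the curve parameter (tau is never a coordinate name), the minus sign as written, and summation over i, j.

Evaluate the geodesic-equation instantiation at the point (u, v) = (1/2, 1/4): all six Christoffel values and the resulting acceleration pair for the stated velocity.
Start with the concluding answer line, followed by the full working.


Answer: Gamma_uuu = -45309/18922, Gamma_uuv = -59439/9461, Gamma_uvv = -92946/9461, Gamma_vuu = 105095/37844, Gamma_vuv = 93561/18922, Gamma_vvv = 56643/9461; accelerations (d^2u/dtau^2, d^2v/dtau^2) = (45309/75688, -105095/151376)

E = 545/256, F = 379/128, G = 333/64 at the point
E_u = 25/4, E_v = 81/32, F_u = 69/8, F_v = 63/16, G_u = 57/4, G_v = 33/8
EG - F^2 = 9461/4096;  g^inv = (4096/9461) * [[333/64, -379/128], [-379/128, 545/256]]
first-kind symbols [ij,l] = (1/2)(d_i g_jl + d_j g_il - d_l g_ij): [uu,u] = E_u/2 = 25/8, [uu,v] = F_u - E_v/2 = 471/64, [uv,u] = E_v/2 = 81/64, [uv,v] = G_u/2 = 57/8, [vv,u] = F_v - G_u/2 = -51/16, [vv,v] = G_v/2 = 33/16
Gamma^u_ij = (G*[ij,u] - F*[ij,v])/(EG - F^2), Gamma^v_ij = (E*[ij,v] - F*[ij,u])/(EG - F^2)
Gamma_uuu = -45309/18922, Gamma_uuv = -59439/9461, Gamma_uvv = -92946/9461, Gamma_vuu = 105095/37844, Gamma_vuv = 93561/18922, Gamma_vvv = 56643/9461
d^2u/dtau^2 = -(Gamma_uuu*(1/2)^2 + 2*Gamma_uuv*(1/2)*(0) + Gamma_uvv*(0)^2) = 45309/75688
d^2v/dtau^2 = -(Gamma_vuu*(1/2)^2 + 2*Gamma_vuv*(1/2)*(0) + Gamma_vvv*(0)^2) = -105095/151376


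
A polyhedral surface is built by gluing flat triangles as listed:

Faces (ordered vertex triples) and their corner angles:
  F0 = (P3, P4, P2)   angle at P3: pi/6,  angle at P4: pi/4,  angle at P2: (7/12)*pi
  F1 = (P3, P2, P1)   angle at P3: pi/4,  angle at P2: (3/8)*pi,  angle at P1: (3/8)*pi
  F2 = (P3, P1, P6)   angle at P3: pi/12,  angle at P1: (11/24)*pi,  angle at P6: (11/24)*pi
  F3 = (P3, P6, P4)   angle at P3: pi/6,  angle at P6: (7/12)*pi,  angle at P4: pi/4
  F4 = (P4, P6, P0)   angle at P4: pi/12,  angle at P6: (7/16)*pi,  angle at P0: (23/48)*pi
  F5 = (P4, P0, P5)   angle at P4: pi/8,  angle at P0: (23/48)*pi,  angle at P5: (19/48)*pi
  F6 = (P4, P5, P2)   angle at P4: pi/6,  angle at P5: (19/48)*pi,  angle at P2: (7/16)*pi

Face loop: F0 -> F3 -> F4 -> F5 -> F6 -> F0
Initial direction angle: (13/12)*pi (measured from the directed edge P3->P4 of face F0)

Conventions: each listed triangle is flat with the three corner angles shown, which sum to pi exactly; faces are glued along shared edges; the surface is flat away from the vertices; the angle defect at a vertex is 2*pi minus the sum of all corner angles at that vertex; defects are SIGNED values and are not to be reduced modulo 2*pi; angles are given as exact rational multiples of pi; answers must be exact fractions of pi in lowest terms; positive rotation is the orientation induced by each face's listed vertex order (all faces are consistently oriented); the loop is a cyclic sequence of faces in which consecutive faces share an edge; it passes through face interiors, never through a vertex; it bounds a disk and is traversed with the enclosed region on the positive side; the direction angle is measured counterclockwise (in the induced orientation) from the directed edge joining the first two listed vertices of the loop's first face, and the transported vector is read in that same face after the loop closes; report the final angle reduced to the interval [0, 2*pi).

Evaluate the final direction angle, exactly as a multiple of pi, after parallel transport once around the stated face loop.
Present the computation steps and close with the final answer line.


enclosed vertex P4: corner angles sum to (7/8)*pi, defect = 2*pi - (7/8)*pi = (9/8)*pi
by Gauss-Bonnet the loop rotates the vector by the enclosed defect sum (positive orientation, mod 2*pi)
final angle = (13/12)*pi + (9/8)*pi = (5/24)*pi (mod 2*pi)

Answer: final direction angle = (5/24)*pi


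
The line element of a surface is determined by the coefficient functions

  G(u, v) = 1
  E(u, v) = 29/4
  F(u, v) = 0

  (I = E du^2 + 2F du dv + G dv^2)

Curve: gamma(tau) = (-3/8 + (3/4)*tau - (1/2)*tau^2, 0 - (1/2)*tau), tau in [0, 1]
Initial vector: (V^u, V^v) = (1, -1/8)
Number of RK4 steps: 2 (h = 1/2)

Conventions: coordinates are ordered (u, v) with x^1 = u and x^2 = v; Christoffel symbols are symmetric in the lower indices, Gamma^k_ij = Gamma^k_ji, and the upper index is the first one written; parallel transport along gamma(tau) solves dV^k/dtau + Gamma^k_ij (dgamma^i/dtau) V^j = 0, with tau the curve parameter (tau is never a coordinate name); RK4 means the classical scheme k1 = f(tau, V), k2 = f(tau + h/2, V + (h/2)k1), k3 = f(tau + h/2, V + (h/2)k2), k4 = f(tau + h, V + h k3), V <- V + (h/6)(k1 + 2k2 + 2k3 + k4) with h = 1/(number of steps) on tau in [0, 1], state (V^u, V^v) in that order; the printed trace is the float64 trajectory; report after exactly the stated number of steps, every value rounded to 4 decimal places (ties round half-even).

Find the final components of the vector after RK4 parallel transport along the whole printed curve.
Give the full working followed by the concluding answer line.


gamma'(tau) = (3/4 - tau, -1/2); f(tau, V)^k = -Gamma^k_ij(gamma(tau)) gamma'^i(tau) V^j; h = 1/2; intermediate values shown to 6 dp
curve data and Christoffel symbols at the stage parameters:
  tau = 0.000000: gamma = (-0.375000, 0.000000), gamma' = (0.750000, -0.500000); Gamma_uuu = 0.000000, Gamma_uuv = 0.000000, Gamma_uvv = 0.000000, Gamma_vuu = 0.000000, Gamma_vuv = 0.000000, Gamma_vvv = 0.000000
  tau = 0.250000: gamma = (-0.218750, -0.125000), gamma' = (0.500000, -0.500000); Gamma_uuu = 0.000000, Gamma_uuv = 0.000000, Gamma_uvv = 0.000000, Gamma_vuu = 0.000000, Gamma_vuv = 0.000000, Gamma_vvv = 0.000000
  tau = 0.500000: gamma = (-0.125000, -0.250000), gamma' = (0.250000, -0.500000); Gamma_uuu = 0.000000, Gamma_uuv = 0.000000, Gamma_uvv = 0.000000, Gamma_vuu = 0.000000, Gamma_vuv = 0.000000, Gamma_vvv = 0.000000
  tau = 0.750000: gamma = (-0.093750, -0.375000), gamma' = (0.000000, -0.500000); Gamma_uuu = 0.000000, Gamma_uuv = 0.000000, Gamma_uvv = 0.000000, Gamma_vuu = 0.000000, Gamma_vuv = 0.000000, Gamma_vvv = 0.000000
  tau = 1.000000: gamma = (-0.125000, -0.500000), gamma' = (-0.250000, -0.500000); Gamma_uuu = 0.000000, Gamma_uuv = 0.000000, Gamma_uvv = 0.000000, Gamma_vuu = 0.000000, Gamma_vuv = 0.000000, Gamma_vvv = 0.000000
step 0: V^u = 1.0000, V^v = -0.1250
step 1: k1 = (0.000000, 0.000000), k2 = (0.000000, 0.000000), k3 = (0.000000, 0.000000), k4 = (0.000000, 0.000000); V <- V + (h/6)(k1 + 2k2 + 2k3 + k4): V^u = 1.0000, V^v = -0.1250
step 2: k1 = (0.000000, 0.000000), k2 = (0.000000, 0.000000), k3 = (0.000000, 0.000000), k4 = (0.000000, 0.000000); V <- V + (h/6)(k1 + 2k2 + 2k3 + k4): V^u = 1.0000, V^v = -0.1250

Answer: V^u = 1.0000, V^v = -0.1250


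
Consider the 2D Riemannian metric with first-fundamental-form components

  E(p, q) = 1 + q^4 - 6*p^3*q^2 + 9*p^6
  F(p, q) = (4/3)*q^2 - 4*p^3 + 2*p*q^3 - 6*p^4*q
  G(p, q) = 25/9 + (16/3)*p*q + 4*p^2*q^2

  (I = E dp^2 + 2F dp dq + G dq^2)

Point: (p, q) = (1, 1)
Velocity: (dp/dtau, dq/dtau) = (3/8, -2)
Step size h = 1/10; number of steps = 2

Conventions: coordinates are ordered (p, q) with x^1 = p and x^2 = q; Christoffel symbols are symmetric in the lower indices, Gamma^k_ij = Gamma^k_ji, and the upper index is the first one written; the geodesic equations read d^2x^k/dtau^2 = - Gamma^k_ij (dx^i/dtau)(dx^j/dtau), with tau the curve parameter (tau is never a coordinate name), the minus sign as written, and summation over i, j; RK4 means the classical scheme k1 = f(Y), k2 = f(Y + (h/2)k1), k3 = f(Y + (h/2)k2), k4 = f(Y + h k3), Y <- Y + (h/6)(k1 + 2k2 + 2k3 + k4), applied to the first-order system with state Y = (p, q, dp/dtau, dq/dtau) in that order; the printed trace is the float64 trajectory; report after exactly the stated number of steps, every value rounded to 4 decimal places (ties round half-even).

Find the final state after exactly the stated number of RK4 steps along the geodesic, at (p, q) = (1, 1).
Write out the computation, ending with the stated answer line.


f(Y) = (dp/dtau, dq/dtau, -Gamma^p_ij Y'^i Y'^j, -Gamma^q_ij Y'^i Y'^j) with the Gammas evaluated at the stage position; h = 0.100000; intermediate values shown to 6 dp
step 0: p = 1.0000, q = 1.0000, dp/dtau = 0.3750, dq/dtau = -2.0000
step 1:
  k1: at (p, q) = (1.000000, 1.000000), (dp/dtau, dq/dtau) = (0.375000, -2.000000); Gamma_ppp = 1.117241, Gamma_ppq = -0.248276, Gamma_pqq = -0.248276, Gamma_qpp = -1.862069, Gamma_qpq = 0.413793, Gamma_qqq = 0.413793; k1 = (0.375000, -2.000000, 0.463578, -0.772629)
  k2: at (p, q) = (1.018750, 0.900000), (dp/dtau, dq/dtau) = (0.398179, -2.038631); Gamma_ppp = 1.328306, Gamma_ppq = -0.255972, Gamma_pqq = -0.289746, Gamma_qpp = -1.781106, Gamma_qpq = 0.343230, Gamma_qqq = 0.388517; k2 = (0.398179, -2.038631, 0.578027, -0.775068)
  k3: at (p, q) = (1.019909, 0.898068), (dp/dtau, dq/dtau) = (0.403901, -2.038753); Gamma_ppp = 1.334890, Gamma_ppq = -0.256106, Gamma_pqq = -0.290852, Gamma_qpp = -1.778114, Gamma_qpq = 0.341141, Gamma_qqq = 0.387423; k3 = (0.403901, -2.038753, 0.569377, -0.758427)
  k4: at (p, q) = (1.040390, 0.796125), (dp/dtau, dq/dtau) = (0.431938, -2.075843); Gamma_ppp = 1.530254, Gamma_ppq = -0.250115, Gamma_pqq = -0.326855, Gamma_qpp = -1.667032, Gamma_qpq = 0.272471, Gamma_qqq = 0.356070; k4 = (0.431938, -2.075843, 0.674434, -0.734717)
  Y <- Y + (h/6)(k1 + 2k2 + 2k3 + k4): p = 1.0402, q = 0.7962, dp/dtau = 0.4322, dq/dtau = -2.0762
step 2:
  k1: at (p, q) = (1.040185, 0.796156), (dp/dtau, dq/dtau) = (0.432214, -2.076239); Gamma_ppp = 1.529629, Gamma_ppq = -0.250121, Gamma_pqq = -0.326786, Gamma_qpp = -1.667451, Gamma_qpq = 0.272658, Gamma_qqq = 0.356230; k1 = (0.432214, -2.076239, 0.674042, -0.734774)
  k2: at (p, q) = (1.061796, 0.692345), (dp/dtau, dq/dtau) = (0.465916, -2.112978); Gamma_ppp = 1.702730, Gamma_ppq = -0.232367, Gamma_pqq = -0.356363, Gamma_qpp = -1.534035, Gamma_qpq = 0.209345, Gamma_qqq = 0.321057; k2 = (0.465916, -2.112978, 0.763904, -0.688221)
  k3: at (p, q) = (1.063481, 0.690508), (dp/dtau, dq/dtau) = (0.470409, -2.110650); Gamma_ppp = 1.708434, Gamma_ppq = -0.231790, Gamma_pqq = -0.356990, Gamma_qpp = -1.528650, Gamma_qpq = 0.207398, Gamma_qqq = 0.319423; k3 = (0.470409, -2.110650, 0.752011, -0.672874)
  k4: at (p, q) = (1.087226, 0.585091), (dp/dtau, dq/dtau) = (0.507415, -2.143526); Gamma_ppp = 1.856549, Gamma_ppq = -0.204211, Gamma_pqq = -0.379467, Gamma_qpp = -1.376934, Gamma_qpq = 0.151455, Gamma_qqq = 0.281437; k4 = (0.507415, -2.143526, 0.821312, -0.609137)
  Y <- Y + (h/6)(k1 + 2k2 + 2k3 + k4): p = 1.0871, q = 0.5850, dp/dtau = 0.5077, dq/dtau = -2.1440

Answer: p = 1.0871, q = 0.5850, dp/dtau = 0.5077, dq/dtau = -2.1440


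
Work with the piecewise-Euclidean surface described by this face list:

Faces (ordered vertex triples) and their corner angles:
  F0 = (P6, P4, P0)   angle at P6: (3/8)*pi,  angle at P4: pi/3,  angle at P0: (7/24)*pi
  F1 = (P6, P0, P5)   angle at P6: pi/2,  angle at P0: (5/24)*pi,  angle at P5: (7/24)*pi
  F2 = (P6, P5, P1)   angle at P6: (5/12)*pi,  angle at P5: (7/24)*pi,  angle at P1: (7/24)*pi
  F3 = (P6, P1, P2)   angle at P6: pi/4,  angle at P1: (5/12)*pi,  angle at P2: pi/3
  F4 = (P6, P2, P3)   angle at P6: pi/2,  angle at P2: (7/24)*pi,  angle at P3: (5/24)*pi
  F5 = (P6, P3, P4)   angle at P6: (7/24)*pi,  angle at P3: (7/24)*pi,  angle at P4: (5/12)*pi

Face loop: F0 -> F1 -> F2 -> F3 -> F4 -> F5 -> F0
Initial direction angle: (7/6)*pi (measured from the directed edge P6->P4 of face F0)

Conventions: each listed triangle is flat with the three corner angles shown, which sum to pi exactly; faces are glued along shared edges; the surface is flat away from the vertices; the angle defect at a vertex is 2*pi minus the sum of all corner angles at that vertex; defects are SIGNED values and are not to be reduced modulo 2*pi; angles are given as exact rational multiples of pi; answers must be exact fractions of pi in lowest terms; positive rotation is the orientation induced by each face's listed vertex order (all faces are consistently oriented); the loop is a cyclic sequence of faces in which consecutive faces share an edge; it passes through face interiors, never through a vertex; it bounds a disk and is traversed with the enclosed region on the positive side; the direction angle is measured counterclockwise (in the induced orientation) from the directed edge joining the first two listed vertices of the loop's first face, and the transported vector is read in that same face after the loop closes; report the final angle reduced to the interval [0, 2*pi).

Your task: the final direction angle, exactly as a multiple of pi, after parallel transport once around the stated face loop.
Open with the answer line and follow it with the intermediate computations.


Answer: final direction angle = (5/6)*pi

enclosed vertex P6: corner angles sum to (7/3)*pi, defect = 2*pi - (7/3)*pi = -pi/3
holonomy = initial angle + sum of enclosed defects (mod 2*pi), positive in the induced orientation
final angle = (7/6)*pi - pi/3 = (5/6)*pi (mod 2*pi)


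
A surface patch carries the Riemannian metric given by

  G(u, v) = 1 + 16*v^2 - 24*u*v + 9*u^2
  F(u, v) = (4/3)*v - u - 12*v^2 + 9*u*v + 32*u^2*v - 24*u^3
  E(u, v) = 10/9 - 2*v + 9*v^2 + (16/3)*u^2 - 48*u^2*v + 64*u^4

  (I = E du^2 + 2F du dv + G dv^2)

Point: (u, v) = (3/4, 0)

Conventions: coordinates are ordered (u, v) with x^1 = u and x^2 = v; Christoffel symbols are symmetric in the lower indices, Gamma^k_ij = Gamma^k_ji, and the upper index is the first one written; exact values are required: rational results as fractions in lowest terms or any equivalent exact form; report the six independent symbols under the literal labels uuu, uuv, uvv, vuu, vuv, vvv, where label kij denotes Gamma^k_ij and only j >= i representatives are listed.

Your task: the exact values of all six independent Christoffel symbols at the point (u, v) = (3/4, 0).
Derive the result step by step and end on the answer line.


E = 877/36, F = -87/8, G = 97/16 at the point
E_u = 116, E_v = -29, F_u = -83/2, F_v = 313/12, G_u = 27/2, G_v = -18
EG - F^2 = 4237/144;  g^inv = (144/4237) * [[97/16, 87/8], [87/8, 877/36]]
first-kind symbols [ij,l] = (1/2)(d_i g_jl + d_j g_il - d_l g_ij): [uu,u] = E_u/2 = 58, [uu,v] = F_u - E_v/2 = -27, [uv,u] = E_v/2 = -29/2, [uv,v] = G_u/2 = 27/4, [vv,u] = F_v - G_u/2 = 58/3, [vv,v] = G_v/2 = -9
Gamma^u_ij = (G*[ij,u] - F*[ij,v])/(EG - F^2), Gamma^v_ij = (E*[ij,v] - F*[ij,u])/(EG - F^2)

Answer: Gamma_uuu = 8352/4237, Gamma_uuv = -2088/4237, Gamma_uvv = 2784/4237, Gamma_vuu = -3888/4237, Gamma_vuv = 972/4237, Gamma_vvv = -1296/4237


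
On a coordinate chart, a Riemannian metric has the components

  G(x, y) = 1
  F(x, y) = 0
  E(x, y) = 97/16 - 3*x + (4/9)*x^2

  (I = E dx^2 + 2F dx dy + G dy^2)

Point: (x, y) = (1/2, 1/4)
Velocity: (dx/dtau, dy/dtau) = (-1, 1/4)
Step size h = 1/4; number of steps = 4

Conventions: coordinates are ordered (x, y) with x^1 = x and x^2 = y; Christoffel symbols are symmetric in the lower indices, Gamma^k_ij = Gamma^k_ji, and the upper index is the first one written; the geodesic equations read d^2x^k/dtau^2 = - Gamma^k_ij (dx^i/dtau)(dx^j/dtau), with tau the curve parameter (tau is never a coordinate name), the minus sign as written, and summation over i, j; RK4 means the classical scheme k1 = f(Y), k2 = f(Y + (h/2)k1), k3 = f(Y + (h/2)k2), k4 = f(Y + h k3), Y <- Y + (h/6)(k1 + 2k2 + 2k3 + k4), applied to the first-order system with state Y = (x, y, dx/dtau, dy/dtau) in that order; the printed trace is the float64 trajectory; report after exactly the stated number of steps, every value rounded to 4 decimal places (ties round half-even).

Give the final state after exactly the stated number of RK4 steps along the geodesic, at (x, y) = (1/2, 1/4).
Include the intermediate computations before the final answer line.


f(Y) = (dx/dtau, dy/dtau, -Gamma^x_ij Y'^i Y'^j, -Gamma^y_ij Y'^i Y'^j) with the Gammas evaluated at the stage position; h = 0.250000; intermediate values shown to 6 dp
step 0: x = 0.5000, y = 0.2500, dx/dtau = -1.0000, dy/dtau = 0.2500
step 1:
  k1: at (x, y) = (0.500000, 0.250000), (dx/dtau, dy/dtau) = (-1.000000, 0.250000); Gamma_xxx = -0.273403, Gamma_xxy = 0.000000, Gamma_xyy = 0.000000, Gamma_yxx = 0.000000, Gamma_yxy = 0.000000, Gamma_yyy = 0.000000; k1 = (-1.000000, 0.250000, 0.273403, 0.000000)
  k2: at (x, y) = (0.375000, 0.281250), (dx/dtau, dy/dtau) = (-0.965825, 0.250000); Gamma_xxx = -0.266667, Gamma_xxy = 0.000000, Gamma_xyy = 0.000000, Gamma_yxx = 0.000000, Gamma_yxy = 0.000000, Gamma_yyy = 0.000000; k2 = (-0.965825, 0.250000, 0.248751, 0.000000)
  k3: at (x, y) = (0.379272, 0.281250), (dx/dtau, dy/dtau) = (-0.968906, 0.250000); Gamma_xxx = -0.266895, Gamma_xxy = 0.000000, Gamma_xyy = 0.000000, Gamma_yxx = 0.000000, Gamma_yxy = 0.000000, Gamma_yyy = 0.000000; k3 = (-0.968906, 0.250000, 0.250555, 0.000000)
  k4: at (x, y) = (0.257773, 0.312500), (dx/dtau, dy/dtau) = (-0.937361, 0.250000); Gamma_xxx = -0.260483, Gamma_xxy = 0.000000, Gamma_xyy = 0.000000, Gamma_yxx = 0.000000, Gamma_yxy = 0.000000, Gamma_yyy = 0.000000; k4 = (-0.937361, 0.250000, 0.228872, 0.000000)
  Y <- Y + (h/6)(k1 + 2k2 + 2k3 + k4): x = 0.2580, y = 0.3125, dx/dtau = -0.9375, dy/dtau = 0.2500
step 2:
  k1: at (x, y) = (0.258049, 0.312500), (dx/dtau, dy/dtau) = (-0.937463, 0.250000); Gamma_xxx = -0.260497, Gamma_xxy = 0.000000, Gamma_xyy = 0.000000, Gamma_yxx = 0.000000, Gamma_yxy = 0.000000, Gamma_yyy = 0.000000; k1 = (-0.937463, 0.250000, 0.228935, 0.000000)
  k2: at (x, y) = (0.140866, 0.343750), (dx/dtau, dy/dtau) = (-0.908846, 0.250000); Gamma_xxx = -0.254463, Gamma_xxy = 0.000000, Gamma_xyy = 0.000000, Gamma_yxx = 0.000000, Gamma_yxy = 0.000000, Gamma_yyy = 0.000000; k2 = (-0.908846, 0.250000, 0.210187, 0.000000)
  k3: at (x, y) = (0.144443, 0.343750), (dx/dtau, dy/dtau) = (-0.911190, 0.250000); Gamma_xxx = -0.254645, Gamma_xxy = 0.000000, Gamma_xyy = 0.000000, Gamma_yxx = 0.000000, Gamma_yxy = 0.000000, Gamma_yyy = 0.000000; k3 = (-0.911190, 0.250000, 0.211423, 0.000000)
  k4: at (x, y) = (0.030252, 0.375000), (dx/dtau, dy/dtau) = (-0.884607, 0.250000); Gamma_xxx = -0.248914, Gamma_xxy = 0.000000, Gamma_xyy = 0.000000, Gamma_yxx = 0.000000, Gamma_yxy = 0.000000, Gamma_yyy = 0.000000; k4 = (-0.884607, 0.250000, 0.194783, 0.000000)
  Y <- Y + (h/6)(k1 + 2k2 + 2k3 + k4): x = 0.0305, y = 0.3750, dx/dtau = -0.8847, dy/dtau = 0.2500
step 3:
  k1: at (x, y) = (0.030460, 0.375000), (dx/dtau, dy/dtau) = (-0.884674, 0.250000); Gamma_xxx = -0.248925, Gamma_xxy = 0.000000, Gamma_xyy = 0.000000, Gamma_yxx = 0.000000, Gamma_yxy = 0.000000, Gamma_yyy = 0.000000; k1 = (-0.884674, 0.250000, 0.194820, 0.000000)
  k2: at (x, y) = (-0.080124, 0.406250), (dx/dtau, dy/dtau) = (-0.860321, 0.250000); Gamma_xxx = -0.243526, Gamma_xxy = 0.000000, Gamma_xyy = 0.000000, Gamma_yxx = 0.000000, Gamma_yxy = 0.000000, Gamma_yyy = 0.000000; k2 = (-0.860321, 0.250000, 0.180247, 0.000000)
  k3: at (x, y) = (-0.077080, 0.406250), (dx/dtau, dy/dtau) = (-0.862143, 0.250000); Gamma_xxx = -0.243673, Gamma_xxy = 0.000000, Gamma_xyy = 0.000000, Gamma_yxx = 0.000000, Gamma_yxy = 0.000000, Gamma_yyy = 0.000000; k3 = (-0.862143, 0.250000, 0.181120, 0.000000)
  k4: at (x, y) = (-0.185076, 0.437500), (dx/dtau, dy/dtau) = (-0.839394, 0.250000); Gamma_xxx = -0.238545, Gamma_xxy = 0.000000, Gamma_xyy = 0.000000, Gamma_yxx = 0.000000, Gamma_yxy = 0.000000, Gamma_yyy = 0.000000; k4 = (-0.839394, 0.250000, 0.168074, 0.000000)
  Y <- Y + (h/6)(k1 + 2k2 + 2k3 + k4): x = -0.1849, y = 0.4375, dx/dtau = -0.8394, dy/dtau = 0.2500
step 4:
  k1: at (x, y) = (-0.184915, 0.437500), (dx/dtau, dy/dtau) = (-0.839439, 0.250000); Gamma_xxx = -0.238552, Gamma_xxy = 0.000000, Gamma_xyy = 0.000000, Gamma_yxx = 0.000000, Gamma_yxy = 0.000000, Gamma_yyy = 0.000000; k1 = (-0.839439, 0.250000, 0.168098, 0.000000)
  k2: at (x, y) = (-0.289845, 0.468750), (dx/dtau, dy/dtau) = (-0.818427, 0.250000); Gamma_xxx = -0.233711, Gamma_xxy = 0.000000, Gamma_xyy = 0.000000, Gamma_yxx = 0.000000, Gamma_yxy = 0.000000, Gamma_yyy = 0.000000; k2 = (-0.818427, 0.250000, 0.156545, 0.000000)
  k3: at (x, y) = (-0.287218, 0.468750), (dx/dtau, dy/dtau) = (-0.819871, 0.250000); Gamma_xxx = -0.233831, Gamma_xxy = 0.000000, Gamma_xyy = 0.000000, Gamma_yxx = 0.000000, Gamma_yxy = 0.000000, Gamma_yyy = 0.000000; k3 = (-0.819871, 0.250000, 0.157178, 0.000000)
  k4: at (x, y) = (-0.389883, 0.500000), (dx/dtau, dy/dtau) = (-0.800145, 0.250000); Gamma_xxx = -0.229226, Gamma_xxy = 0.000000, Gamma_xyy = 0.000000, Gamma_yxx = 0.000000, Gamma_yxy = 0.000000, Gamma_yyy = 0.000000; k4 = (-0.800145, 0.250000, 0.146758, 0.000000)
  Y <- Y + (h/6)(k1 + 2k2 + 2k3 + k4): x = -0.3898, y = 0.5000, dx/dtau = -0.8002, dy/dtau = 0.2500

Answer: x = -0.3898, y = 0.5000, dx/dtau = -0.8002, dy/dtau = 0.2500


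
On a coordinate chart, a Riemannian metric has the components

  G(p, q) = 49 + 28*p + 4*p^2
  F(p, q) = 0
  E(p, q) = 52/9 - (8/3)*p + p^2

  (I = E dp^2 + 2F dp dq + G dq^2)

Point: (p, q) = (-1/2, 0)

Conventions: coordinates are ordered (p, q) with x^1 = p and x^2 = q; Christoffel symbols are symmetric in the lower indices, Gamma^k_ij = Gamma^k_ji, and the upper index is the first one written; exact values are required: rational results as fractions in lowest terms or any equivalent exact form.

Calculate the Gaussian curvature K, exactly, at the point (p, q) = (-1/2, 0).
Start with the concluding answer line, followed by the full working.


Answer: K = -792/70225

E = 265/36, F = 0, G = 36, EG - F^2 = 265 at the point
E_p = -11/3, E_q = 0, F_p = 0, F_q = 0, G_p = 24, G_q = 0
E_qq = 0, F_pq = 0, G_pp = 8
Compute both Brioschi determinants and normalise by (EG - F^2)^2.
M1 = [[-E_qq/2 + F_pq - G_pp/2, E_p/2, F_p - E_q/2], [F_q - G_p/2, E, F], [G_q/2, F, G]] = [[-4, -11/6, 0], [-12, 265/36, 0], [0, 0, 36]]; det M1 = -1852
M2 = [[0, E_q/2, G_p/2], [E_q/2, E, F], [G_p/2, F, G]] = [[0, 0, 12], [0, 265/36, 0], [12, 0, 36]]; det M2 = -1060
det M1 - det M2 = -792; K = -792 / (265)^2 = -792/70225


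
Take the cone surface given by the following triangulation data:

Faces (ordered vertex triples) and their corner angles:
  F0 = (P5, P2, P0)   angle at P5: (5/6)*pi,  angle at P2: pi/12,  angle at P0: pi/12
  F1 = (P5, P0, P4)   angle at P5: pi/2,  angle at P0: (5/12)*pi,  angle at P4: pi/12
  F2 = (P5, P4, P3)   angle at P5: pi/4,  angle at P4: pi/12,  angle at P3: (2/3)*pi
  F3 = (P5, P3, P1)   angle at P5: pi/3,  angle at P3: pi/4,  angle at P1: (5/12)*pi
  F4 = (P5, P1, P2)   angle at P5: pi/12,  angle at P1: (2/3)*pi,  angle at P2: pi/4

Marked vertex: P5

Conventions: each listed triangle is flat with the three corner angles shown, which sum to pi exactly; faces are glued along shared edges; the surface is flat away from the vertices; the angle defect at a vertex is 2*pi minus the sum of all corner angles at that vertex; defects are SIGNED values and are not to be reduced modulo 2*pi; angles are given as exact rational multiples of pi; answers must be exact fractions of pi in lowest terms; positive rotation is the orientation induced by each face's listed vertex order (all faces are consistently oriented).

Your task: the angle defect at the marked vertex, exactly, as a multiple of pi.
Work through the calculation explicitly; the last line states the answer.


Sum of corner angles at P5: 2*pi
defect = 2*pi - 2*pi

Answer: defect(P5) = 0


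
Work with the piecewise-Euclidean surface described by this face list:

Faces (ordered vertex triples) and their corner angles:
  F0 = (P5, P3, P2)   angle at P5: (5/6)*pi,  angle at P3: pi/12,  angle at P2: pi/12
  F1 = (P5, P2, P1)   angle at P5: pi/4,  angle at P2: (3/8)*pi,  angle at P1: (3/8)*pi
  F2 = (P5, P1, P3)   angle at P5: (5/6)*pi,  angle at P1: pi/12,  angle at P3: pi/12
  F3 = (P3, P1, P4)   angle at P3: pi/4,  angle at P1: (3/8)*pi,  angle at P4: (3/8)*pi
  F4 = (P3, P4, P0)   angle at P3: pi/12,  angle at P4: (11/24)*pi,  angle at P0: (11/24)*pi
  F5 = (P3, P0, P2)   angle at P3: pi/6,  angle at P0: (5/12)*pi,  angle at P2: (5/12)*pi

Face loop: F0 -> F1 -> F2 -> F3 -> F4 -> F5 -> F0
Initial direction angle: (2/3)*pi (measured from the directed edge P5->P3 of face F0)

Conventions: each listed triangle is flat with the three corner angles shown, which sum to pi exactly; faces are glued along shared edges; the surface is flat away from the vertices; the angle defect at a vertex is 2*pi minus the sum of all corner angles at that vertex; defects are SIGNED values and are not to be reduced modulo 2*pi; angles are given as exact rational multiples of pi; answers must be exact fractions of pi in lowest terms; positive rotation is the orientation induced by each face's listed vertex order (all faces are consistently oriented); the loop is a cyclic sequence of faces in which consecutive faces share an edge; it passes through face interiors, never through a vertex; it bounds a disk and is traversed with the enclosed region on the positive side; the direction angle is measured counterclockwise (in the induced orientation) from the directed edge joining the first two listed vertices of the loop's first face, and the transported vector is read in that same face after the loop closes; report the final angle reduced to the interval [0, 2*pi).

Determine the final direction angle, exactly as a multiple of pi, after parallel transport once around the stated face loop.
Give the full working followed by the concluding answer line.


enclosed vertex P3: corner angles sum to (2/3)*pi, defect = 2*pi - (2/3)*pi = (4/3)*pi
enclosed vertex P5: corner angles sum to (23/12)*pi, defect = 2*pi - (23/12)*pi = pi/12
holonomy = initial angle + sum of enclosed defects (mod 2*pi), positive in the induced orientation
final angle = (2/3)*pi + (17/12)*pi = pi/12 (mod 2*pi)

Answer: final direction angle = pi/12


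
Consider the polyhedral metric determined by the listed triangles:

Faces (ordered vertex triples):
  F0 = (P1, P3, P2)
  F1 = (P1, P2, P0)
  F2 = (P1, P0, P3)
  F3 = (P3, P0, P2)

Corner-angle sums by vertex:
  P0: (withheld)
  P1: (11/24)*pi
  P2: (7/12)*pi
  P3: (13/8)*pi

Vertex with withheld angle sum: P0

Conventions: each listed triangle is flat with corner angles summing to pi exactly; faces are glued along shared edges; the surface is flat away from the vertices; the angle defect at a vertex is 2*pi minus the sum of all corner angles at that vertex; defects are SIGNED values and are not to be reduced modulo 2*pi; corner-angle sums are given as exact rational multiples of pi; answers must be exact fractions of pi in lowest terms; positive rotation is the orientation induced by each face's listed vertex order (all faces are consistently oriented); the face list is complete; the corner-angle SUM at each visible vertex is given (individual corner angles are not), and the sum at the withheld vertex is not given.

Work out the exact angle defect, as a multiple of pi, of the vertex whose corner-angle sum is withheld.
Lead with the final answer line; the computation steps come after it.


Answer: defect(P0) = (2/3)*pi

V = 4, E = 6, F = 4; chi = V - E + F = 2
Gauss-Bonnet: total defect = 2*pi*chi = 4*pi; visible defects sum to (10/3)*pi


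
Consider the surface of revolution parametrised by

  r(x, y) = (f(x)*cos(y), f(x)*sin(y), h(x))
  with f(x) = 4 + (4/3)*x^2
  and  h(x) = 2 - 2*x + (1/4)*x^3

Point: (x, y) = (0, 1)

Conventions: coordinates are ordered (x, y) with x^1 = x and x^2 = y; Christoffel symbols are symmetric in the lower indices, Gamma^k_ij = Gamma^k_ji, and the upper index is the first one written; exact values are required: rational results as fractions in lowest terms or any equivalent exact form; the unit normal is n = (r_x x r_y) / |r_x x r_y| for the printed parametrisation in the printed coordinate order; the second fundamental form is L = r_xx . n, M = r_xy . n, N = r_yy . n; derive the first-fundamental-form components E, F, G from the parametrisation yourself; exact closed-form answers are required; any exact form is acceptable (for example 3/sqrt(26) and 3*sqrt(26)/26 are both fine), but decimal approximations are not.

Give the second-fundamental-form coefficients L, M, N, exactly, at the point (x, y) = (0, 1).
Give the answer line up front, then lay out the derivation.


Answer: L = 8/3, M = 0, N = -4

f = 4, f' = 0, f'' = 8/3, h' = -2, h'' = 0
E = 4, F = 0, G = 16; answer radicand W^2 = 4
unnormalised second-form numerators: l = 16/3, m = 0, n = -8; L = l/sqrt(4), and similarly M = m/sqrt(W^2), N = n/sqrt(W^2)


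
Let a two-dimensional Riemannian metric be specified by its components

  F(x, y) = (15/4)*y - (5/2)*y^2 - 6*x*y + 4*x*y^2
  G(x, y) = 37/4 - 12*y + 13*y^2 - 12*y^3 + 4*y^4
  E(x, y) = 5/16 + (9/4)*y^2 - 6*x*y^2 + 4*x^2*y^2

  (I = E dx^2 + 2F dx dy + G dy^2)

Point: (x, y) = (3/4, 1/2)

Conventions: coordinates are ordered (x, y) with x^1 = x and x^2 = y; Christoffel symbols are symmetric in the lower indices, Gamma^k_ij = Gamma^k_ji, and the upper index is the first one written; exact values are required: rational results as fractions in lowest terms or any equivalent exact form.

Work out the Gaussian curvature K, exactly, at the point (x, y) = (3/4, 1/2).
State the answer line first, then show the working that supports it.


Answer: K = -21120/10201

E = 5/16, F = -1/4, G = 21/4, EG - F^2 = 101/64 at the point
E_x = 0, E_y = 0, F_x = -2, F_y = -1/4, G_x = 0, G_y = -6
E_yy = 0, F_xy = -2, G_xx = 0
Evaluate Brioschi's two determinant matrices M1, M2 and divide by (EG - F^2)^2.
M1 = [[-E_yy/2 + F_xy - G_xx/2, E_x/2, F_x - E_y/2], [F_y - G_x/2, E, F], [G_y/2, F, G]] = [[-2, 0, -2], [-1/4, 5/16, -1/4], [-3, -1/4, 21/4]]; det M1 = -165/32
M2 = [[0, E_y/2, G_x/2], [E_y/2, E, F], [G_x/2, F, G]] = [[0, 0, 0], [0, 5/16, -1/4], [0, -1/4, 21/4]]; det M2 = 0
det M1 - det M2 = -165/32; K = -165/32 / (101/64)^2 = -21120/10201


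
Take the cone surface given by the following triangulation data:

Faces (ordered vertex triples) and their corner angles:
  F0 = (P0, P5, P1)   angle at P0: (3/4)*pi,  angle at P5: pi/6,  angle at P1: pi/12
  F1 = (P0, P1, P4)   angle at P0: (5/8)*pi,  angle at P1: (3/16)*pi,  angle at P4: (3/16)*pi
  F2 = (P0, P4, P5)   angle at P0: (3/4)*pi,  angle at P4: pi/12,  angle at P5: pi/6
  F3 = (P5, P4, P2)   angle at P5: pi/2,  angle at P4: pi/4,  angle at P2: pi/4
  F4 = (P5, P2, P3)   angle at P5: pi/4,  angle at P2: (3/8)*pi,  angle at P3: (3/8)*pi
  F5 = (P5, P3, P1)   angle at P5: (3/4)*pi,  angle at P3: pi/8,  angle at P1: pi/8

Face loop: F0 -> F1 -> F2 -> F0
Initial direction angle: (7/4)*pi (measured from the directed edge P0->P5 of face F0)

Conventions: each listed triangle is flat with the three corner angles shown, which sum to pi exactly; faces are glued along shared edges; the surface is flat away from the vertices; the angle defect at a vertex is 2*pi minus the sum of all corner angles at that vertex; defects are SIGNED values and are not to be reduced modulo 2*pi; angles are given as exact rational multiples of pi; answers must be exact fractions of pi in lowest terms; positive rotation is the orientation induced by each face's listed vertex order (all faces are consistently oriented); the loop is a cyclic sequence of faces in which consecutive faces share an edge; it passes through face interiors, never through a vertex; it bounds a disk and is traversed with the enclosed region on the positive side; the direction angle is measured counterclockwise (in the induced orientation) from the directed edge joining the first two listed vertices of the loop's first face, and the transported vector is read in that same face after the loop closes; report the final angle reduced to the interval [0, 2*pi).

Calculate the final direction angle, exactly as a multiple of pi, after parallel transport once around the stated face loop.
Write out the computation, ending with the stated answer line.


enclosed vertex P0: corner angles sum to (17/8)*pi, defect = 2*pi - (17/8)*pi = -pi/8
the final direction is the initial angle plus the enclosed defects, taken mod 2*pi in the induced orientation
final angle = (7/4)*pi - pi/8 = (13/8)*pi (mod 2*pi)

Answer: final direction angle = (13/8)*pi


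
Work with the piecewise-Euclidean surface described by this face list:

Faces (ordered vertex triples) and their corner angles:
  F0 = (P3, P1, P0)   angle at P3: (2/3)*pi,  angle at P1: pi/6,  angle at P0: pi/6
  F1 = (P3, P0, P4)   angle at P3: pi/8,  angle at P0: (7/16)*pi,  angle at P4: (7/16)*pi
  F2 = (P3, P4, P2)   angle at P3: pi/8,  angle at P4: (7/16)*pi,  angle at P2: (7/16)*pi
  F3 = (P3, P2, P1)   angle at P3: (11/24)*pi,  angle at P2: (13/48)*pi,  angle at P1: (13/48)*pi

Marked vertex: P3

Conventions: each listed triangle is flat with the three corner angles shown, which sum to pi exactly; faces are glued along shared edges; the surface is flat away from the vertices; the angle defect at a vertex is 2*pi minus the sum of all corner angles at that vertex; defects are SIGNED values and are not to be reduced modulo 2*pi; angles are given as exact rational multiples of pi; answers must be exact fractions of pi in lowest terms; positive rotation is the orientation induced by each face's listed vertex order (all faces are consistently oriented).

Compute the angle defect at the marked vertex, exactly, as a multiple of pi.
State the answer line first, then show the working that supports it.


Answer: defect(P3) = (5/8)*pi

Sum of corner angles at P3: (11/8)*pi
defect = 2*pi - (11/8)*pi


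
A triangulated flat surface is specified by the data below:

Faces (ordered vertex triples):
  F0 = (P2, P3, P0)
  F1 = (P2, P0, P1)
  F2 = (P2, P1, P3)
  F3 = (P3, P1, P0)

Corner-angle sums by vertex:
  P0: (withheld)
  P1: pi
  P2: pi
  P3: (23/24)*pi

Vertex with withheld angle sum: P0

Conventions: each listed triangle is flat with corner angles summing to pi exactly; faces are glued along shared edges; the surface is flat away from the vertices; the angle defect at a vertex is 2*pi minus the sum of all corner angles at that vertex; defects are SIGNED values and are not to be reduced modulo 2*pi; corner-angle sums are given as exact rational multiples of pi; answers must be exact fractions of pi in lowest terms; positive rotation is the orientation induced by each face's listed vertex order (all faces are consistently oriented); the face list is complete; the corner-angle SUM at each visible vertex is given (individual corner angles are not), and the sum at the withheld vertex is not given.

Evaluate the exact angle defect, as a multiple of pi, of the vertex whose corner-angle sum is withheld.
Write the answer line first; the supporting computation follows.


Answer: defect(P0) = (23/24)*pi

V = 4, E = 6, F = 4; chi = V - E + F = 2
Gauss-Bonnet: total defect = 2*pi*chi = 4*pi; visible defects sum to (73/24)*pi


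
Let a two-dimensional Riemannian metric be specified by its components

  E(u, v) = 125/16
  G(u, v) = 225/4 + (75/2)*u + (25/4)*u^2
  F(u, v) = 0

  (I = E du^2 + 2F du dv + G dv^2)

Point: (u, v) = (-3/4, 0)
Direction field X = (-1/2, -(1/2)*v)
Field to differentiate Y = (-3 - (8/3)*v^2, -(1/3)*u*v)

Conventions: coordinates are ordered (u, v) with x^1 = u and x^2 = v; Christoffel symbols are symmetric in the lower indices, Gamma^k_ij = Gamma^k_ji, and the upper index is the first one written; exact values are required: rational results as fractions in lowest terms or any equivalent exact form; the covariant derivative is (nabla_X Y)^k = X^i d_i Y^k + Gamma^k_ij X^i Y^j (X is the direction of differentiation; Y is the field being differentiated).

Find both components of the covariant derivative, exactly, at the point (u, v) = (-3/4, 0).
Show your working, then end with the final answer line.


E = 125/16, F = 0, G = 2025/64 at the point
E_u = 0, E_v = 0, F_u = 0, F_v = 0, G_u = 225/8, G_v = 0
EG - F^2 = 253125/1024;  g^inv = (1024/253125) * [[2025/64, 0], [0, 125/16]]
first-kind symbols [ij,l] = (1/2)(d_i g_jl + d_j g_il - d_l g_ij): [uu,u] = E_u/2 = 0, [uu,v] = F_u - E_v/2 = 0, [uv,u] = E_v/2 = 0, [uv,v] = G_u/2 = 225/16, [vv,u] = F_v - G_u/2 = -225/16, [vv,v] = G_v/2 = 0
Gamma^u_ij = (G*[ij,u] - F*[ij,v])/(EG - F^2), Gamma^v_ij = (E*[ij,v] - F*[ij,u])/(EG - F^2)
Gamma_uuu = 0, Gamma_uuv = 0, Gamma_uvv = -9/5, Gamma_vuu = 0, Gamma_vuv = 4/9, Gamma_vvv = 0
X = (-1/2, 0), Y = (-3, 0) at the point

Answer: (nabla_X Y)^u = 0, (nabla_X Y)^v = 0
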